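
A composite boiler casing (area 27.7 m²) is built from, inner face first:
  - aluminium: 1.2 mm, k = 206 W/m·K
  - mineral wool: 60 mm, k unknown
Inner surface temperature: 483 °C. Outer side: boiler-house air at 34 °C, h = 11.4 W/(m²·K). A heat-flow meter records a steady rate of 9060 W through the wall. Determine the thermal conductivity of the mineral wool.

Using the resistance-network approach (series):
R_aluminium = L/(kA) = 0.0012/(206×27.7) = 2.103×10^-7 K/W
R_outer film = 1/(h_o·A) = 1/(11.4×27.7) = 0.003167 K/W
Sum of known resistances R_other = 0.003167 K/W
Total R = ΔT/Q = 449/9060 = 0.04956 K/W
R_mineral wool = R_total − R_other = 0.04639 K/W
k = L/(R·A) = 0.06/(0.04639×27.7)

k ≈ 0.0467 W/(m·K)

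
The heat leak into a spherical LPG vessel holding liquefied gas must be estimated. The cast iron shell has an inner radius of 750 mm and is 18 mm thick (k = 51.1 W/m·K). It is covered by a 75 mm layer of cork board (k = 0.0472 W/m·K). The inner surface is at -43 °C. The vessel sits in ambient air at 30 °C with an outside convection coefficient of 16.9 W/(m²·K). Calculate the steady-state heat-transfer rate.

Q ≈ 361 W

Radial (spherical) resistances in series:
R_cast iron shell = (1/0.75 − 1/0.768)/(4π×51.1) = 4.867×10^-5 K/W
R_cork board = (1/0.768 − 1/0.843)/(4π×0.0472) = 0.1953 K/W
R_outer film = 1/(h·4πr_o²) = 1/(16.9×4π×0.843²) = 0.006626 K/W
R_total = 0.202 K/W
Q = ΔT/R_total = 73/0.202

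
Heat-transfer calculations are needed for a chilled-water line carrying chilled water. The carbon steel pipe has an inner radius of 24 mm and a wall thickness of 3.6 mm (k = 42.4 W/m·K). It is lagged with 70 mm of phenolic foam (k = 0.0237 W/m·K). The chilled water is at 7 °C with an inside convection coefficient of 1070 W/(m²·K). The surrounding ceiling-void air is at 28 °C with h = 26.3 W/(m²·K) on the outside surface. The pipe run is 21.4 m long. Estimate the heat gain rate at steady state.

For a radial system each layer contributes R = ln(r_out/r_in)/(2πkL); films add R = 1/(hA).
R_inner film = 1/(h_i·2πr₁L) = 1/(1070×2π×0.024×21.4) = 2.896×10^-4 K/W
R_carbon steel pipe wall = ln(27.6/24)/(2π×42.4×21.4) = 2.451×10^-5 K/W
R_phenolic foam = ln(97.6/27.6)/(2π×0.0237×21.4) = 0.3964 K/W
R_outer film = 1/(h_o·2πr_oL) = 1/(26.3×2π×0.0976×21.4) = 0.002897 K/W
R_total = 0.3996 K/W
Q = ΔT/R_total = 21/0.3996

Q ≈ 52.6 W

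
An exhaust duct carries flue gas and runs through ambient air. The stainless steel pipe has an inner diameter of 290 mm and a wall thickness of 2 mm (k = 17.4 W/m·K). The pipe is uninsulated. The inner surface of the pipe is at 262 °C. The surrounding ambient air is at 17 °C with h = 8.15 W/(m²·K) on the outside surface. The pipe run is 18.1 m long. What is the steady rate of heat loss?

Per-layer cylindrical resistances, series-summed:
R_stainless steel pipe wall = ln(147/145)/(2π×17.4×18.1) = 6.923×10^-6 K/W
R_outer film = 1/(h_o·2πr_oL) = 1/(8.15×2π×0.147×18.1) = 0.00734 K/W
R_total = 0.007346 K/W
Q = ΔT/R_total = 245/0.007346

Q ≈ 33300 W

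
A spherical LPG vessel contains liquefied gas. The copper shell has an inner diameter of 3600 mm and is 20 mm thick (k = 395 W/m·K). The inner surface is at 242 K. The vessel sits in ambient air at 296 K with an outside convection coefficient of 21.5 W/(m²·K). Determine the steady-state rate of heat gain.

Spherical conduction: R = (1/r_in − 1/r_out)/(4πk) per layer; series-sum.
R_copper shell = (1/1.8 − 1/1.82)/(4π×395) = 1.23×10^-6 K/W
R_outer film = 1/(h·4πr_o²) = 1/(21.5×4π×1.82²) = 0.001117 K/W
R_total = 0.001119 K/W
Q = ΔT/R_total = 54/0.001119

Q ≈ 48300 W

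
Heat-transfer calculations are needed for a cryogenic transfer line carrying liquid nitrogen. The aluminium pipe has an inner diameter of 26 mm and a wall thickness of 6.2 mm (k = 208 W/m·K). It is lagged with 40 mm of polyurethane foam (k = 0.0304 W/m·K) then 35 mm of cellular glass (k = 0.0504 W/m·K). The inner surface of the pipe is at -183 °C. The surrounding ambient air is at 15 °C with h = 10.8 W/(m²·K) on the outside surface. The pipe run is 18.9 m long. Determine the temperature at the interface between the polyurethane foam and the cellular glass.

T ≈ -27.7 °C

Radial resistances (cylindrical: R_cond = ln(r_o/r_i)/(2πkL), R_conv = 1/(h·2πrL)):
R_aluminium pipe wall = ln(19.2/13)/(2π×208×18.9) = 1.579×10^-5 K/W
R_polyurethane foam = ln(59.2/19.2)/(2π×0.0304×18.9) = 0.3119 K/W
R_cellular glass = ln(94.2/59.2)/(2π×0.0504×18.9) = 0.07761 K/W
R_outer film = 1/(h_o·2πr_oL) = 1/(10.8×2π×0.0942×18.9) = 0.008277 K/W
R_total = 0.3978 K/W
Q = ΔT/R_total = 198/0.3978
Q = 498 W
T_interface = T_inner + Q·ΣR(inner→interface) = -183 + 498×0.3119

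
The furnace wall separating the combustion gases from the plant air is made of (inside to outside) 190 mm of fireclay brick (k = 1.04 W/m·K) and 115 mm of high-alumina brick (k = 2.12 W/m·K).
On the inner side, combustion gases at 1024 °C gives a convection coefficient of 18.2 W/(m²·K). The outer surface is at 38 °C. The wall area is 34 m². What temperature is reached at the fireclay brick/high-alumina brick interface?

T ≈ 221 °C

Treating each layer as a thermal resistance in series:
R_inner film = 1/(h_i·A) = 1/(18.2×34) = 0.001616 K/W
R_fireclay brick = L/(kA) = 0.19/(1.04×34) = 0.005373 K/W
R_high-alumina brick = L/(kA) = 0.115/(2.12×34) = 0.001595 K/W
R_total = 0.008585 K/W;  Q = ΔT/R_total = 986/0.008585 = 114900 W
T_interface = T_inner − Q·ΣR(inner→interface) = 1024 − 115000×0.006989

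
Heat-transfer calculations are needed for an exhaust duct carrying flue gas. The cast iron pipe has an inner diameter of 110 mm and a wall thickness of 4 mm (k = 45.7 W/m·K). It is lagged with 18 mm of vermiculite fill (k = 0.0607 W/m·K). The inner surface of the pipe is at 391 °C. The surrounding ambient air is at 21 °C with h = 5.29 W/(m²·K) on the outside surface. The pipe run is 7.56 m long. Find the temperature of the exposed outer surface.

Radial resistances (cylindrical: R_cond = ln(r_o/r_i)/(2πkL), R_conv = 1/(h·2πrL)):
R_cast iron pipe wall = ln(59/55)/(2π×45.7×7.56) = 3.234×10^-5 K/W
R_vermiculite fill = ln(77/59)/(2π×0.0607×7.56) = 0.09235 K/W
R_outer film = 1/(h_o·2πr_oL) = 1/(5.29×2π×0.077×7.56) = 0.05168 K/W
R_total = 0.1441 K/W
Q = ΔT/R_total = 370/0.1441
Q = 2570 W
T_interface = T_inner − Q·ΣR(inner→interface) = 391 − 2570×0.09238

T ≈ 154 °C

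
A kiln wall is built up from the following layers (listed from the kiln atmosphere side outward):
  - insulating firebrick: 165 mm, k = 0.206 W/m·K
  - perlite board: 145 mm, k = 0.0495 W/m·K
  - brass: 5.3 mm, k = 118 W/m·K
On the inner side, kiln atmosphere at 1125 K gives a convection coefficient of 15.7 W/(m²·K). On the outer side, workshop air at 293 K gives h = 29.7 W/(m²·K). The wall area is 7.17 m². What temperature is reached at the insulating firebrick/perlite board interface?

T ≈ 937 K

Thermal resistances in series:
R_inner film = 1/(h_i·A) = 1/(15.7×7.17) = 0.008883 K/W
R_insulating firebrick = L/(kA) = 0.165/(0.206×7.17) = 0.1117 K/W
R_perlite board = L/(kA) = 0.145/(0.0495×7.17) = 0.4085 K/W
R_brass = L/(kA) = 0.0053/(118×7.17) = 6.264×10^-6 K/W
R_outer film = 1/(h_o·A) = 1/(29.7×7.17) = 0.004696 K/W
R_total = 0.5338 K/W;  Q = ΔT/R_total = 832/0.5338 = 1559 W
T_interface = T_inner − Q·ΣR(inner→interface) = 1125 − 1560×0.1206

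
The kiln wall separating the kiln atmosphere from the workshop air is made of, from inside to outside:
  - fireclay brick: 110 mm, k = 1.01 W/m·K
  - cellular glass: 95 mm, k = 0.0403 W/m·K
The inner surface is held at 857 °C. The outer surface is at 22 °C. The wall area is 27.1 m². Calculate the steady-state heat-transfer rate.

Q ≈ 9180 W

Series thermal resistances:
R_fireclay brick = L/(kA) = 0.11/(1.01×27.1) = 0.004019 K/W
R_cellular glass = L/(kA) = 0.095/(0.0403×27.1) = 0.08699 K/W
R_total = 0.091 K/W
Q = ΔT / R_total = 835 / 0.091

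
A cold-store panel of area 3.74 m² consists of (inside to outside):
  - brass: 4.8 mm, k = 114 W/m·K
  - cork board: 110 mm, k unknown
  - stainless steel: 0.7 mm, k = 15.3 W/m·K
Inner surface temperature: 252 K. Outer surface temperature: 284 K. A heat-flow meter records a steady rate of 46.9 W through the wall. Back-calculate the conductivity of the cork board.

Series thermal resistances:
R_brass = L/(kA) = 0.0048/(114×3.74) = 1.126×10^-5 K/W
R_stainless steel = L/(kA) = 0.0007/(15.3×3.74) = 1.223×10^-5 K/W
Sum of known resistances R_other = 2.349×10^-5 K/W
Total R = ΔT/Q = 32/46.9 = 0.6823 K/W
R_cork board = R_total − R_other = 0.6823 K/W
k = L/(R·A) = 0.11/(0.6823×3.74)

k ≈ 0.0431 W/(m·K)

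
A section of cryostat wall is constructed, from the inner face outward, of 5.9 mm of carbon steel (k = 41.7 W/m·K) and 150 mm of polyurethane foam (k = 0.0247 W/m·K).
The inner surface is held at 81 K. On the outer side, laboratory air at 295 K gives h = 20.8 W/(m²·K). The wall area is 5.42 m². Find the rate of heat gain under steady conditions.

Thermal resistances in series:
R_carbon steel = L/(kA) = 0.0059/(41.7×5.42) = 2.61×10^-5 K/W
R_polyurethane foam = L/(kA) = 0.15/(0.0247×5.42) = 1.12 K/W
R_outer film = 1/(h_o·A) = 1/(20.8×5.42) = 0.00887 K/W
R_total = 1.129 K/W
Q = ΔT / R_total = 214 / 1.129

Q ≈ 189 W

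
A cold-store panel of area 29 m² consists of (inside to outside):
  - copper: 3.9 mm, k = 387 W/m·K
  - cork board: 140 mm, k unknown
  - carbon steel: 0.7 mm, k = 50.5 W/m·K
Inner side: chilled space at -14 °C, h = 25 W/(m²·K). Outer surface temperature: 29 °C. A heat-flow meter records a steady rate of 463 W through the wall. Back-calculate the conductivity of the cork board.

k ≈ 0.0528 W/(m·K)

Using the resistance-network approach (series):
R_inner film = 1/(h_i·A) = 1/(25×29) = 0.001379 K/W
R_copper = L/(kA) = 0.0039/(387×29) = 3.475×10^-7 K/W
R_carbon steel = L/(kA) = 0.0007/(50.5×29) = 4.78×10^-7 K/W
Sum of known resistances R_other = 0.00138 K/W
Total R = ΔT/Q = 43/463 = 0.09287 K/W
R_cork board = R_total − R_other = 0.09149 K/W
k = L/(R·A) = 0.14/(0.09149×29)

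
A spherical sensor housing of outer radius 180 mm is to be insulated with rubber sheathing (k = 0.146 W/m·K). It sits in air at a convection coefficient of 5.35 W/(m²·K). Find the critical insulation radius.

For a sphere r_cr = 2k/h = 2×0.146/5.35
r_cr = 54.6 mm; since the bare radius (180 mm) is above r_cr, any added insulation will reduce heat loss.

r_cr ≈ 54.6 mm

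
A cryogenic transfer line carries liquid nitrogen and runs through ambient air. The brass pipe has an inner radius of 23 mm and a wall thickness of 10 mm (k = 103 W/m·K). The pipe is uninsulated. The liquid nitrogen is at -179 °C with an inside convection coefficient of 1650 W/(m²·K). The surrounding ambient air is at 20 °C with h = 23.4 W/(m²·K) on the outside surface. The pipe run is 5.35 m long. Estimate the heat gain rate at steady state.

Cylindrical conduction, so R = ln(r₂/r₁)/(2πkL) per layer, in series:
R_inner film = 1/(h_i·2πr₁L) = 1/(1650×2π×0.023×5.35) = 7.839×10^-4 K/W
R_brass pipe wall = ln(33/23)/(2π×103×5.35) = 1.043×10^-4 K/W
R_outer film = 1/(h_o·2πr_oL) = 1/(23.4×2π×0.033×5.35) = 0.03852 K/W
R_total = 0.03941 K/W
Q = ΔT/R_total = 199/0.03941

Q ≈ 5050 W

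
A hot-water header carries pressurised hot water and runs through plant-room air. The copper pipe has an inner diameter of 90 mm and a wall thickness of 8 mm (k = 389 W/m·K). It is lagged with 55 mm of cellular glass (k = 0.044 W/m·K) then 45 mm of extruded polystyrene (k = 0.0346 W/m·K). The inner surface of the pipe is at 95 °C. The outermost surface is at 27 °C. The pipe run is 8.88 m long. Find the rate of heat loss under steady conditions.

Q ≈ 145 W

Treating each annulus and film as a series resistance:
R_copper pipe wall = ln(53/45)/(2π×389×8.88) = 7.539×10^-6 K/W
R_cellular glass = ln(108/53)/(2π×0.044×8.88) = 0.29 K/W
R_extruded polystyrene = ln(153/108)/(2π×0.0346×8.88) = 0.1804 K/W
R_total = 0.4704 K/W
Q = ΔT/R_total = 68/0.4704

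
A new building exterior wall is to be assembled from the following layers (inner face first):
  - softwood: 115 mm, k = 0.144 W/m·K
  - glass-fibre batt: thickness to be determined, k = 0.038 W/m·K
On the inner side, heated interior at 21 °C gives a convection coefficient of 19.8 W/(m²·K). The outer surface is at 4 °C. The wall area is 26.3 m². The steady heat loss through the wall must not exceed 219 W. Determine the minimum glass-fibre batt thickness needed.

Treating each layer as a thermal resistance in series:
R_inner film = 1/(h_i·A) = 1/(19.8×26.3) = 0.00192 K/W
R_softwood = L/(kA) = 0.115/(0.144×26.3) = 0.03037 K/W
Sum of the known resistances R_other = 0.03229 K/W
Required total resistance R_tot = ΔT/Q_allow = 17/219 = 0.07763 K/W
R_glass-fibre batt = R_tot − R_other = 0.04534 K/W
L = R·k·A = 0.04534×0.038×26.3

L ≈ 45.3 mm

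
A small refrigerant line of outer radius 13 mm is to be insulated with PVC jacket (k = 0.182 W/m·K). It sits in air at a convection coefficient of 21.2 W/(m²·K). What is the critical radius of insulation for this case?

r_cr ≈ 8.58 mm

For a cylinder r_cr = k/h = 0.182/21.2
r_cr = 8.58 mm; since the bare radius (13 mm) is above r_cr, any added insulation will reduce heat loss.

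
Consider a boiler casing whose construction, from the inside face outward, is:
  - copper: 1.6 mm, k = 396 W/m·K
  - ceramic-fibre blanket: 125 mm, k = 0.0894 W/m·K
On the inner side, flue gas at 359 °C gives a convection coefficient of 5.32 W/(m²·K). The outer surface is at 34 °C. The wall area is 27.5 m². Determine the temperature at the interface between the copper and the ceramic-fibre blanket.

Series thermal resistances:
R_inner film = 1/(h_i·A) = 1/(5.32×27.5) = 0.006835 K/W
R_copper = L/(kA) = 0.0016/(396×27.5) = 1.469×10^-7 K/W
R_ceramic-fibre blanket = L/(kA) = 0.125/(0.0894×27.5) = 0.05084 K/W
R_total = 0.05768 K/W;  Q = ΔT/R_total = 325/0.05768 = 5635 W
T_interface = T_inner − Q·ΣR(inner→interface) = 359 − 5630×0.006835

T ≈ 320 °C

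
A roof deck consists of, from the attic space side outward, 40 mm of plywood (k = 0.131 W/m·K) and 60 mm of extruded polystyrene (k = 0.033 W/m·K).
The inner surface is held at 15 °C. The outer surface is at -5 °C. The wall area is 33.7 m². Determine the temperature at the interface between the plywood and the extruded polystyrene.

T ≈ 12.1 °C

Using the resistance-network approach (series):
R_plywood = L/(kA) = 0.04/(0.131×33.7) = 0.009061 K/W
R_extruded polystyrene = L/(kA) = 0.06/(0.033×33.7) = 0.05395 K/W
R_total = 0.06301 K/W;  Q = ΔT/R_total = 20/0.06301 = 317.4 W
T_interface = T_inner − Q·ΣR(inner→interface) = 15 − 317×0.009061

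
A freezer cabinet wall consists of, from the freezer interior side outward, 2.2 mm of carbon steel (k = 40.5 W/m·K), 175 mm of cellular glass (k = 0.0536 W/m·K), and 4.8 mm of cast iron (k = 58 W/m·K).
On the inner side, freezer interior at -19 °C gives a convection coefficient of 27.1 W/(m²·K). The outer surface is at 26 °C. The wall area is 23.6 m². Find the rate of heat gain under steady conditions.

Q ≈ 322 W

Series thermal resistances:
R_inner film = 1/(h_i·A) = 1/(27.1×23.6) = 0.001564 K/W
R_carbon steel = L/(kA) = 0.0022/(40.5×23.6) = 2.302×10^-6 K/W
R_cellular glass = L/(kA) = 0.175/(0.0536×23.6) = 0.1383 K/W
R_cast iron = L/(kA) = 0.0048/(58×23.6) = 3.507×10^-6 K/W
R_total = 0.1399 K/W
Q = ΔT / R_total = 45 / 0.1399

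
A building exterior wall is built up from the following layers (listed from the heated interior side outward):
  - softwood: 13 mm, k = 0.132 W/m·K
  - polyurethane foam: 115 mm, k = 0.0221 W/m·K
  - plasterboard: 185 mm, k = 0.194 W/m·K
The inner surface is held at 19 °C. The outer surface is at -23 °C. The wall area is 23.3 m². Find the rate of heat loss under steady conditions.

Q ≈ 156 W

Using the resistance-network approach (series):
R_softwood = L/(kA) = 0.013/(0.132×23.3) = 0.004227 K/W
R_polyurethane foam = L/(kA) = 0.115/(0.0221×23.3) = 0.2233 K/W
R_plasterboard = L/(kA) = 0.185/(0.194×23.3) = 0.04093 K/W
R_total = 0.2685 K/W
Q = ΔT / R_total = 42 / 0.2685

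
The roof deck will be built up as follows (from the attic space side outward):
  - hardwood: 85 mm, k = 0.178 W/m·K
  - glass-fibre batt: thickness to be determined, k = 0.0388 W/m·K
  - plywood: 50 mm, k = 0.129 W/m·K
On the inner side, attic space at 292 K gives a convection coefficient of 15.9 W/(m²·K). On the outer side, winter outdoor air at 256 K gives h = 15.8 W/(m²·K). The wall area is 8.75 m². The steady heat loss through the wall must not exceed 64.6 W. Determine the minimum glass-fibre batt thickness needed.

L ≈ 151 mm

Model the wall as resistances in series:
R_inner film = 1/(h_i·A) = 1/(15.9×8.75) = 0.007188 K/W
R_hardwood = L/(kA) = 0.085/(0.178×8.75) = 0.05457 K/W
R_plywood = L/(kA) = 0.05/(0.129×8.75) = 0.0443 K/W
R_outer film = 1/(h_o·A) = 1/(15.8×8.75) = 0.007233 K/W
Sum of the known resistances R_other = 0.1133 K/W
Required total resistance R_tot = ΔT/Q_allow = 36/64.6 = 0.5573 K/W
R_glass-fibre batt = R_tot − R_other = 0.444 K/W
L = R·k·A = 0.444×0.0388×8.75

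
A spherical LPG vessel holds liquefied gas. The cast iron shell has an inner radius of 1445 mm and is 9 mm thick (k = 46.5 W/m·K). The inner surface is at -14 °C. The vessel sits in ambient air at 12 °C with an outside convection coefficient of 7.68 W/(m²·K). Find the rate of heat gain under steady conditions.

Spherical conduction: R = (1/r_in − 1/r_out)/(4πk) per layer; series-sum.
R_cast iron shell = (1/1.445 − 1/1.454)/(4π×46.5) = 7.331×10^-6 K/W
R_outer film = 1/(h·4πr_o²) = 1/(7.68×4π×1.454²) = 0.004901 K/W
R_total = 0.004909 K/W
Q = ΔT/R_total = 26/0.004909

Q ≈ 5300 W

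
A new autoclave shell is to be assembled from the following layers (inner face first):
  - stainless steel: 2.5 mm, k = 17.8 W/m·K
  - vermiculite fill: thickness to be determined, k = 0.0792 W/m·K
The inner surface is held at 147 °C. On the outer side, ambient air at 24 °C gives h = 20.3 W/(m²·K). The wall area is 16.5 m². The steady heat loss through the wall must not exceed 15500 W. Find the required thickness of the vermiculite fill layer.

L ≈ 6.46 mm

Thermal resistances in series:
R_stainless steel = L/(kA) = 0.0025/(17.8×16.5) = 8.512×10^-6 K/W
R_outer film = 1/(h_o·A) = 1/(20.3×16.5) = 0.002986 K/W
Sum of the known resistances R_other = 0.002994 K/W
Required total resistance R_tot = ΔT/Q_allow = 123/15500 = 0.007935 K/W
R_vermiculite fill = R_tot − R_other = 0.004941 K/W
L = R·k·A = 0.004941×0.0792×16.5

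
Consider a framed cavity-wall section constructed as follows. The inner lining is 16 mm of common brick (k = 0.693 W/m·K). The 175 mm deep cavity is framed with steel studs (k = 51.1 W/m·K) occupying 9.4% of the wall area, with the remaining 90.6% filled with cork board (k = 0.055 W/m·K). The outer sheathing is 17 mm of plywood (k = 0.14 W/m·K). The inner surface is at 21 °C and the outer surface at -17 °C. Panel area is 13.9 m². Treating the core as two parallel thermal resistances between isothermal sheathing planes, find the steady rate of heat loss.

Q ≈ 2930 W

Sheathing layers in series; stud and cavity paths in parallel between them.
R_inner = 0.016/(0.693×13.9) = 0.001661 K/W
R_stud  = 0.175/(51.1×0.094×13.9) = 0.002621 K/W
R_cav   = 0.175/(0.055×0.906×13.9) = 0.2527 K/W
1/R_core = 1/R_stud + 1/R_cav → R_core = 0.002594 K/W
R_outer = 0.017/(0.14×13.9) = 0.008736 K/W
R_total = 0.01299 K/W
Q = ΔT/R_total = 38/0.01299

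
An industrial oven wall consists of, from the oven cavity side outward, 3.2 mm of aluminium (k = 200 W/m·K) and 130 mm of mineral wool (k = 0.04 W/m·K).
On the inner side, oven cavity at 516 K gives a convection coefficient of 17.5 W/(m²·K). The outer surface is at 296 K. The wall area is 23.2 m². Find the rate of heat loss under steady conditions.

Q ≈ 1540 W

Model the wall as resistances in series:
R_inner film = 1/(h_i·A) = 1/(17.5×23.2) = 0.002463 K/W
R_aluminium = L/(kA) = 0.0032/(200×23.2) = 6.897×10^-7 K/W
R_mineral wool = L/(kA) = 0.13/(0.04×23.2) = 0.1401 K/W
R_total = 0.1425 K/W
Q = ΔT / R_total = 220 / 0.1425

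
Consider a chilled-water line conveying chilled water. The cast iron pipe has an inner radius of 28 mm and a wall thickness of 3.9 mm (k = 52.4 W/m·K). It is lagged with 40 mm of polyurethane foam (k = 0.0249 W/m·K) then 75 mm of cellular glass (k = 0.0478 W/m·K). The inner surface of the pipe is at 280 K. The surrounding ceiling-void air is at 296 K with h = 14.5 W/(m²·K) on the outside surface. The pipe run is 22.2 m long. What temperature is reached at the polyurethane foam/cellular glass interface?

For a radial system each layer contributes R = ln(r_out/r_in)/(2πkL); films add R = 1/(hA).
R_cast iron pipe wall = ln(31.9/28)/(2π×52.4×22.2) = 1.784×10^-5 K/W
R_polyurethane foam = ln(71.9/31.9)/(2π×0.0249×22.2) = 0.234 K/W
R_cellular glass = ln(146.9/71.9)/(2π×0.0478×22.2) = 0.1072 K/W
R_outer film = 1/(h_o·2πr_oL) = 1/(14.5×2π×0.1469×22.2) = 0.003366 K/W
R_total = 0.3445 K/W
Q = ΔT/R_total = 16/0.3445
Q = 46.4 W
T_interface = T_inner + Q·ΣR(inner→interface) = 280 + 46.4×0.234

T ≈ 291 K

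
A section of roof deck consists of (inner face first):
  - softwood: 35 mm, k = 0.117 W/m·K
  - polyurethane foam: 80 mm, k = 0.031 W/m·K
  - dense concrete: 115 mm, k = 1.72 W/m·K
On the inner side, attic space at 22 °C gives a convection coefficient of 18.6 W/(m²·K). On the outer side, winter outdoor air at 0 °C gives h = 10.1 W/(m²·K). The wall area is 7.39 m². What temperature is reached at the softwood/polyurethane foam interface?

Thermal resistances in series:
R_inner film = 1/(h_i·A) = 1/(18.6×7.39) = 0.007275 K/W
R_softwood = L/(kA) = 0.035/(0.117×7.39) = 0.04048 K/W
R_polyurethane foam = L/(kA) = 0.08/(0.031×7.39) = 0.3492 K/W
R_dense concrete = L/(kA) = 0.115/(1.72×7.39) = 0.009047 K/W
R_outer film = 1/(h_o·A) = 1/(10.1×7.39) = 0.0134 K/W
R_total = 0.4194 K/W;  Q = ΔT/R_total = 22/0.4194 = 52.45 W
T_interface = T_inner − Q·ΣR(inner→interface) = 22 − 52.5×0.04775

T ≈ 19.5 °C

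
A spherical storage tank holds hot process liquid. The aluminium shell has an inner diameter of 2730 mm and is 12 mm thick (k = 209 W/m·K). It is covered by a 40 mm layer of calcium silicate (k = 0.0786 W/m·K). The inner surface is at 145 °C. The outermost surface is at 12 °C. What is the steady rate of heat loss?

Q ≈ 6410 W

For a spherical shell R = (1/r₁ − 1/r₂)/(4πk); film R = 1/(h·4πr²). In series:
R_aluminium shell = (1/1.365 − 1/1.377)/(4π×209) = 2.431×10^-6 K/W
R_calcium silicate = (1/1.377 − 1/1.417)/(4π×0.0786) = 0.02076 K/W
R_total = 0.02076 K/W
Q = ΔT/R_total = 133/0.02076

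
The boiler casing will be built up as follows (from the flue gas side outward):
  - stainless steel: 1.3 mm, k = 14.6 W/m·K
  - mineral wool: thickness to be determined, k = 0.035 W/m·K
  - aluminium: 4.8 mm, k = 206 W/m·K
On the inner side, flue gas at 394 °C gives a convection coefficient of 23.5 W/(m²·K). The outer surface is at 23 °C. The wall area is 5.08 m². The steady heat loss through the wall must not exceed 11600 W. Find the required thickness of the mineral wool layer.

L ≈ 4.19 mm

Treating each layer as a thermal resistance in series:
R_inner film = 1/(h_i·A) = 1/(23.5×5.08) = 0.008377 K/W
R_stainless steel = L/(kA) = 0.0013/(14.6×5.08) = 1.753×10^-5 K/W
R_aluminium = L/(kA) = 0.0048/(206×5.08) = 4.587×10^-6 K/W
Sum of the known resistances R_other = 0.008399 K/W
Required total resistance R_tot = ΔT/Q_allow = 371/11600 = 0.03198 K/W
R_mineral wool = R_tot − R_other = 0.02358 K/W
L = R·k·A = 0.02358×0.035×5.08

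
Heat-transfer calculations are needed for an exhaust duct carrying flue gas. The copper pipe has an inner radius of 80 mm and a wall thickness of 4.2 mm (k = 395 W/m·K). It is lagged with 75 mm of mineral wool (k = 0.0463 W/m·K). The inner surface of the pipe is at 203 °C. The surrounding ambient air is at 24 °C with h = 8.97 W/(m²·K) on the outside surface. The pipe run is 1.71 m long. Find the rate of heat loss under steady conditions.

Cylindrical conduction, so R = ln(r₂/r₁)/(2πkL) per layer, in series:
R_copper pipe wall = ln(84.2/80)/(2π×395×1.71) = 1.206×10^-5 K/W
R_mineral wool = ln(159.2/84.2)/(2π×0.0463×1.71) = 1.28 K/W
R_outer film = 1/(h_o·2πr_oL) = 1/(8.97×2π×0.1592×1.71) = 0.06518 K/W
R_total = 1.346 K/W
Q = ΔT/R_total = 179/1.346

Q ≈ 133 W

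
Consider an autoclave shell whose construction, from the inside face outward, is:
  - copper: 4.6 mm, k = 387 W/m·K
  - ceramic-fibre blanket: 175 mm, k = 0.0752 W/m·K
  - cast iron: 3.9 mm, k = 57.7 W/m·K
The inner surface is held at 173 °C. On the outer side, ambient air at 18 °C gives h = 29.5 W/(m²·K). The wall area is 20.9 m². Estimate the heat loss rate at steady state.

Treating each layer as a thermal resistance in series:
R_copper = L/(kA) = 0.0046/(387×20.9) = 5.687×10^-7 K/W
R_ceramic-fibre blanket = L/(kA) = 0.175/(0.0752×20.9) = 0.1113 K/W
R_cast iron = L/(kA) = 0.0039/(57.7×20.9) = 3.234×10^-6 K/W
R_outer film = 1/(h_o·A) = 1/(29.5×20.9) = 0.001622 K/W
R_total = 0.113 K/W
Q = ΔT / R_total = 155 / 0.113

Q ≈ 1370 W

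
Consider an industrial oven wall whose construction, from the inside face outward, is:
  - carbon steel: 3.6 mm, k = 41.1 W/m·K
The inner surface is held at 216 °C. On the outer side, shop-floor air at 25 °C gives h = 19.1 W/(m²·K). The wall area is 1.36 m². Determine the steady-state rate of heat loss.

Model the wall as resistances in series:
R_carbon steel = L/(kA) = 0.0036/(41.1×1.36) = 6.441×10^-5 K/W
R_outer film = 1/(h_o·A) = 1/(19.1×1.36) = 0.0385 K/W
R_total = 0.03856 K/W
Q = ΔT / R_total = 191 / 0.03856

Q ≈ 4950 W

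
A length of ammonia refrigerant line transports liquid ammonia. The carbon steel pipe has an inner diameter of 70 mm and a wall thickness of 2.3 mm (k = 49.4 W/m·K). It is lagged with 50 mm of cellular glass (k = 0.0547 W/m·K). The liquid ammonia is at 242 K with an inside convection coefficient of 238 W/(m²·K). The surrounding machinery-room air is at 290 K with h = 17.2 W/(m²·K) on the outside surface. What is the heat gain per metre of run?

q′ ≈ 18.5 W/m

Per-layer cylindrical resistances, series-summed:
R_inner film = 1/(h_i·2πr₁L) = 1/(238×2π×0.035×1) = 0.01911 K/W
R_carbon steel pipe wall = ln(37.3/35)/(2π×49.4×1) = 2.05×10^-4 K/W
R_cellular glass = ln(87.3/37.3)/(2π×0.0547×1) = 2.474 K/W
R_outer film = 1/(h_o·2πr_oL) = 1/(17.2×2π×0.0873×1) = 0.106 K/W
R_total = 2.6 K/W
Q = ΔT/R_total = 48/2.6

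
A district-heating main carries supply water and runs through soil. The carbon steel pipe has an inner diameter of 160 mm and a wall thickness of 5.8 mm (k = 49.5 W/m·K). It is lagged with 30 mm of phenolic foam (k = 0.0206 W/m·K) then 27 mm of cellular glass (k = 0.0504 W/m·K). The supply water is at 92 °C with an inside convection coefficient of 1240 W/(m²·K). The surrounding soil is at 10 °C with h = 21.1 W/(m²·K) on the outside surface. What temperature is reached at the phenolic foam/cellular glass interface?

Per-layer cylindrical resistances, series-summed:
R_inner film = 1/(h_i·2πr₁L) = 1/(1240×2π×0.08×1) = 0.001604 K/W
R_carbon steel pipe wall = ln(85.8/80)/(2π×49.5×1) = 2.25×10^-4 K/W
R_phenolic foam = ln(115.8/85.8)/(2π×0.0206×1) = 2.317 K/W
R_cellular glass = ln(142.8/115.8)/(2π×0.0504×1) = 0.6618 K/W
R_outer film = 1/(h_o·2πr_oL) = 1/(21.1×2π×0.1428×1) = 0.05282 K/W
R_total = 3.033 K/W
Q = ΔT/R_total = 82/3.033
Q = 27 W/m
T_interface = T_inner − Q·ΣR(inner→interface) = 92 − 27×2.318

T ≈ 29.3 °C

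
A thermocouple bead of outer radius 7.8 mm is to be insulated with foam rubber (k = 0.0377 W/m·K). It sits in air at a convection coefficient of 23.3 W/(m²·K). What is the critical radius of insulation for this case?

For a sphere r_cr = 2k/h = 2×0.0377/23.3
r_cr = 3.24 mm; since the bare radius (7.8 mm) is above r_cr, any added insulation will reduce heat loss.

r_cr ≈ 3.24 mm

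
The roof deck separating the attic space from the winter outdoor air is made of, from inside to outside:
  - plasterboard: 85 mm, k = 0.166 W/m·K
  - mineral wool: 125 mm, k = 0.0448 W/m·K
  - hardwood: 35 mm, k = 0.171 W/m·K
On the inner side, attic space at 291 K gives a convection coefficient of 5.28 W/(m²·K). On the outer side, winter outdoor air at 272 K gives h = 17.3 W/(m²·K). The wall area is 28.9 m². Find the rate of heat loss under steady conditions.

Series thermal resistances:
R_inner film = 1/(h_i·A) = 1/(5.28×28.9) = 0.006553 K/W
R_plasterboard = L/(kA) = 0.085/(0.166×28.9) = 0.01772 K/W
R_mineral wool = L/(kA) = 0.125/(0.0448×28.9) = 0.09655 K/W
R_hardwood = L/(kA) = 0.035/(0.171×28.9) = 0.007082 K/W
R_outer film = 1/(h_o·A) = 1/(17.3×28.9) = 0.002 K/W
R_total = 0.1299 K/W
Q = ΔT / R_total = 19 / 0.1299

Q ≈ 146 W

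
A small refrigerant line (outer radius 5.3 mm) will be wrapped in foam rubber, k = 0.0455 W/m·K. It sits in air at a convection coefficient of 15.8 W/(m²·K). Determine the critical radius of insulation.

r_cr ≈ 2.88 mm

For a cylinder r_cr = k/h = 0.0455/15.8
r_cr = 2.88 mm; since the bare radius (5.3 mm) is above r_cr, any added insulation will reduce heat loss.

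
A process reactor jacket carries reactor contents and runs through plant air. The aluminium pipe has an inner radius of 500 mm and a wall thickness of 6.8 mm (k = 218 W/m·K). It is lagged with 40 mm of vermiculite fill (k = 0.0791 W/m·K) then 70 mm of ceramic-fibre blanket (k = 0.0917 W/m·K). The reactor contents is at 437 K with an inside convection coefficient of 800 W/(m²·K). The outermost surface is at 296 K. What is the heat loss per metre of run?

Radial resistances (cylindrical: R_cond = ln(r_o/r_i)/(2πkL), R_conv = 1/(h·2πrL)):
R_inner film = 1/(h_i·2πr₁L) = 1/(800×2π×0.5×1) = 3.979×10^-4 K/W
R_aluminium pipe wall = ln(506.8/500)/(2π×218×1) = 9.862×10^-6 K/W
R_vermiculite fill = ln(546.8/506.8)/(2π×0.0791×1) = 0.1529 K/W
R_ceramic-fibre blanket = ln(616.8/546.8)/(2π×0.0917×1) = 0.2091 K/W
R_total = 0.3623 K/W
Q = ΔT/R_total = 141/0.3623

q′ ≈ 389 W/m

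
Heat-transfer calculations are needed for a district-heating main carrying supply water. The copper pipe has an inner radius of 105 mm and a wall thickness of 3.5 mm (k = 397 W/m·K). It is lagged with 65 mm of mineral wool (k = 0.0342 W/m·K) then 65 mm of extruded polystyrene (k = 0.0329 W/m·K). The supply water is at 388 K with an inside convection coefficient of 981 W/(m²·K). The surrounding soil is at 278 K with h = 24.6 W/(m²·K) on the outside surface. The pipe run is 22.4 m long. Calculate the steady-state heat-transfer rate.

Q ≈ 657 W

Cylindrical conduction, so R = ln(r₂/r₁)/(2πkL) per layer, in series:
R_inner film = 1/(h_i·2πr₁L) = 1/(981×2π×0.105×22.4) = 6.898×10^-5 K/W
R_copper pipe wall = ln(108.5/105)/(2π×397×22.4) = 5.868×10^-7 K/W
R_mineral wool = ln(173.5/108.5)/(2π×0.0342×22.4) = 0.09752 K/W
R_extruded polystyrene = ln(238.5/173.5)/(2π×0.0329×22.4) = 0.06872 K/W
R_outer film = 1/(h_o·2πr_oL) = 1/(24.6×2π×0.2385×22.4) = 0.001211 K/W
R_total = 0.1675 K/W
Q = ΔT/R_total = 110/0.1675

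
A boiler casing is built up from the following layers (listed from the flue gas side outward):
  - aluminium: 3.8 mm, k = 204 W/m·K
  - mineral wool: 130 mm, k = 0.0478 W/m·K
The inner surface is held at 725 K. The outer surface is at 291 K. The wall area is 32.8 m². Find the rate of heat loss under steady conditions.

Q ≈ 5230 W

Series thermal resistances:
R_aluminium = L/(kA) = 0.0038/(204×32.8) = 5.679×10^-7 K/W
R_mineral wool = L/(kA) = 0.13/(0.0478×32.8) = 0.08292 K/W
R_total = 0.08292 K/W
Q = ΔT / R_total = 434 / 0.08292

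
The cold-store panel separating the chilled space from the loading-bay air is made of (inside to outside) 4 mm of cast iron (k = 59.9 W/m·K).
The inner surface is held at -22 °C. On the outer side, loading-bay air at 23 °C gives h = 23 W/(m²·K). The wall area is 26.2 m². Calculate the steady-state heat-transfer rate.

Model the wall as resistances in series:
R_cast iron = L/(kA) = 0.004/(59.9×26.2) = 2.549×10^-6 K/W
R_outer film = 1/(h_o·A) = 1/(23×26.2) = 0.001659 K/W
R_total = 0.001662 K/W
Q = ΔT / R_total = 45 / 0.001662

Q ≈ 27100 W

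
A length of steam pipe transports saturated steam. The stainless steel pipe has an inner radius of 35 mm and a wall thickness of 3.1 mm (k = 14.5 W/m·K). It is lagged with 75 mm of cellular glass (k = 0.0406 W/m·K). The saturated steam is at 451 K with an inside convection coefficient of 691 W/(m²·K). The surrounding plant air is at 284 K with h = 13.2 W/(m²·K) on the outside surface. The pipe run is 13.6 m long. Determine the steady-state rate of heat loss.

Q ≈ 519 W

Treating each annulus and film as a series resistance:
R_inner film = 1/(h_i·2πr₁L) = 1/(691×2π×0.035×13.6) = 4.839×10^-4 K/W
R_stainless steel pipe wall = ln(38.1/35)/(2π×14.5×13.6) = 6.849×10^-5 K/W
R_cellular glass = ln(113.1/38.1)/(2π×0.0406×13.6) = 0.3136 K/W
R_outer film = 1/(h_o·2πr_oL) = 1/(13.2×2π×0.1131×13.6) = 0.007839 K/W
R_total = 0.322 K/W
Q = ΔT/R_total = 167/0.322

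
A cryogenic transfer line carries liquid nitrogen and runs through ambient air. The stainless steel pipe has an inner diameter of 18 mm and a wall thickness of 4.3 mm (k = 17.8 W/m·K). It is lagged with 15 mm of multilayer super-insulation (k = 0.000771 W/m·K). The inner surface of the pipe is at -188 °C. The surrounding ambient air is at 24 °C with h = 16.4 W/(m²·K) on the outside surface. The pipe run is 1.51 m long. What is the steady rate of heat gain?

Cylindrical conduction, so R = ln(r₂/r₁)/(2πkL) per layer, in series:
R_stainless steel pipe wall = ln(13.3/9)/(2π×17.8×1.51) = 0.002313 K/W
R_multilayer super-insulation = ln(28.3/13.3)/(2π×0.000771×1.51) = 103.2 K/W
R_outer film = 1/(h_o·2πr_oL) = 1/(16.4×2π×0.0283×1.51) = 0.2271 K/W
R_total = 103.5 K/W
Q = ΔT/R_total = 212/103.5

Q ≈ 2.05 W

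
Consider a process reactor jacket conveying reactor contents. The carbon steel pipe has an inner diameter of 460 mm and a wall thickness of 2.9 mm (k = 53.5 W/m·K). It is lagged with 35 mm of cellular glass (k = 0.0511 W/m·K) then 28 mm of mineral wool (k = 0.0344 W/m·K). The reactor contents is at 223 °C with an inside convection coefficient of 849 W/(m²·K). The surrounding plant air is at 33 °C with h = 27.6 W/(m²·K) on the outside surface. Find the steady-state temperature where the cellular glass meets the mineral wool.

Treating each annulus and film as a series resistance:
R_inner film = 1/(h_i·2πr₁L) = 1/(849×2π×0.23×1) = 8.151×10^-4 K/W
R_carbon steel pipe wall = ln(232.9/230)/(2π×53.5×1) = 3.727×10^-5 K/W
R_cellular glass = ln(267.9/232.9)/(2π×0.0511×1) = 0.4361 K/W
R_mineral wool = ln(295.9/267.9)/(2π×0.0344×1) = 0.4599 K/W
R_outer film = 1/(h_o·2πr_oL) = 1/(27.6×2π×0.2959×1) = 0.01949 K/W
R_total = 0.9163 K/W
Q = ΔT/R_total = 190/0.9163
Q = 207 W/m
T_interface = T_inner − Q·ΣR(inner→interface) = 223 − 207×0.4369

T ≈ 132 °C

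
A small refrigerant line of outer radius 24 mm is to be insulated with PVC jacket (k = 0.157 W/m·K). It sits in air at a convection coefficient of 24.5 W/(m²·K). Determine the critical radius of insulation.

For a cylinder r_cr = k/h = 0.157/24.5
r_cr = 6.41 mm; since the bare radius (24 mm) is above r_cr, any added insulation will reduce heat loss.

r_cr ≈ 6.41 mm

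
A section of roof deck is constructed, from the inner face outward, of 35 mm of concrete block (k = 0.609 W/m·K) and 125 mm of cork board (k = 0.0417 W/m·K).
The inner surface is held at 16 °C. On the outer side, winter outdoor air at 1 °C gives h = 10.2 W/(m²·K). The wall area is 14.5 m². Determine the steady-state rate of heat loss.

Using the resistance-network approach (series):
R_concrete block = L/(kA) = 0.035/(0.609×14.5) = 0.003964 K/W
R_cork board = L/(kA) = 0.125/(0.0417×14.5) = 0.2067 K/W
R_outer film = 1/(h_o·A) = 1/(10.2×14.5) = 0.006761 K/W
R_total = 0.2175 K/W
Q = ΔT / R_total = 15 / 0.2175

Q ≈ 69 W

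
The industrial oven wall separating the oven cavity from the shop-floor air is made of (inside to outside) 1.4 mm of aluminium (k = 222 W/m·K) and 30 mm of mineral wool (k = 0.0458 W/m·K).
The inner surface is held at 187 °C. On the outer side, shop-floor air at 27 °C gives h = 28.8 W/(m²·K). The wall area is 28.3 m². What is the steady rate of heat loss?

Q ≈ 6560 W

Using the resistance-network approach (series):
R_aluminium = L/(kA) = 0.0014/(222×28.3) = 2.228×10^-7 K/W
R_mineral wool = L/(kA) = 0.03/(0.0458×28.3) = 0.02315 K/W
R_outer film = 1/(h_o·A) = 1/(28.8×28.3) = 0.001227 K/W
R_total = 0.02437 K/W
Q = ΔT / R_total = 160 / 0.02437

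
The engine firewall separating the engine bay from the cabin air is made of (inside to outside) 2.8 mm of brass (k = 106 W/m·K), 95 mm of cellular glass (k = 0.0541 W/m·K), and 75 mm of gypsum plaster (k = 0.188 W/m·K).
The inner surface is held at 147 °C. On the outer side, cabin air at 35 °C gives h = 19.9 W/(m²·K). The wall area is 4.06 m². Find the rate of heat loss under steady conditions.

Q ≈ 206 W

Using the resistance-network approach (series):
R_brass = L/(kA) = 0.0028/(106×4.06) = 6.506×10^-6 K/W
R_cellular glass = L/(kA) = 0.095/(0.0541×4.06) = 0.4325 K/W
R_gypsum plaster = L/(kA) = 0.075/(0.188×4.06) = 0.09826 K/W
R_outer film = 1/(h_o·A) = 1/(19.9×4.06) = 0.01238 K/W
R_total = 0.5432 K/W
Q = ΔT / R_total = 112 / 0.5432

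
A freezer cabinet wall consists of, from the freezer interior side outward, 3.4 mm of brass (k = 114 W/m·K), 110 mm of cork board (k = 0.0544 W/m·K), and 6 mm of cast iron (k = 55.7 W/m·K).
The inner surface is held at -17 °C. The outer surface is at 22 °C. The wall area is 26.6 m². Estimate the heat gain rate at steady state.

Model the wall as resistances in series:
R_brass = L/(kA) = 0.0034/(114×26.6) = 1.121×10^-6 K/W
R_cork board = L/(kA) = 0.11/(0.0544×26.6) = 0.07602 K/W
R_cast iron = L/(kA) = 0.006/(55.7×26.6) = 4.05×10^-6 K/W
R_total = 0.07602 K/W
Q = ΔT / R_total = 39 / 0.07602

Q ≈ 513 W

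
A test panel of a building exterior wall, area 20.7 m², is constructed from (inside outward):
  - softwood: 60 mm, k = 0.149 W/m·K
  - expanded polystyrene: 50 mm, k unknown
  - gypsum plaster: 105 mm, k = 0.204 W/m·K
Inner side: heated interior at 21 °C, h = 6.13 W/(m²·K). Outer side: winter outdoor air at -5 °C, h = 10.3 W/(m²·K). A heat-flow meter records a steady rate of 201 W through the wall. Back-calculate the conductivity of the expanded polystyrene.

k ≈ 0.0333 W/(m·K)

Using the resistance-network approach (series):
R_inner film = 1/(h_i·A) = 1/(6.13×20.7) = 0.007881 K/W
R_softwood = L/(kA) = 0.06/(0.149×20.7) = 0.01945 K/W
R_gypsum plaster = L/(kA) = 0.105/(0.204×20.7) = 0.02487 K/W
R_outer film = 1/(h_o·A) = 1/(10.3×20.7) = 0.00469 K/W
Sum of known resistances R_other = 0.05689 K/W
Total R = ΔT/Q = 26/201 = 0.1294 K/W
R_expanded polystyrene = R_total − R_other = 0.07246 K/W
k = L/(R·A) = 0.05/(0.07246×20.7)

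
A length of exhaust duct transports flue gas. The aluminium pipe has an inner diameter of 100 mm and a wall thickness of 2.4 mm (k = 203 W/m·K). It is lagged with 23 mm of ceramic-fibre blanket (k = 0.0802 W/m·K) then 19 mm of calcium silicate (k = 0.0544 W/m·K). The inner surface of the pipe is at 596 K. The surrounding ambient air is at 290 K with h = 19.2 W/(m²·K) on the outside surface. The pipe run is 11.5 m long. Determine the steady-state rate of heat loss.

Q ≈ 2400 W

Treating each annulus and film as a series resistance:
R_aluminium pipe wall = ln(52.4/50)/(2π×203×11.5) = 3.196×10^-6 K/W
R_ceramic-fibre blanket = ln(75.4/52.4)/(2π×0.0802×11.5) = 0.0628 K/W
R_calcium silicate = ln(94.4/75.4)/(2π×0.0544×11.5) = 0.05717 K/W
R_outer film = 1/(h_o·2πr_oL) = 1/(19.2×2π×0.0944×11.5) = 0.007636 K/W
R_total = 0.1276 K/W
Q = ΔT/R_total = 306/0.1276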